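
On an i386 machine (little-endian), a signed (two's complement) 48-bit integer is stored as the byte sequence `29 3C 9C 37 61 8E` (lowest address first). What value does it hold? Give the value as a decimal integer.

-124926780752855

In little-endian order the low byte comes first in memory.
Reassemble most-significant byte first: 8E 61 37 9C 3C 29 → 0x8E61379C3C29.
Top bit is set, so as a signed 48-bit value this is 0x8E61379C3C29 − 2^48 = -124926780752855.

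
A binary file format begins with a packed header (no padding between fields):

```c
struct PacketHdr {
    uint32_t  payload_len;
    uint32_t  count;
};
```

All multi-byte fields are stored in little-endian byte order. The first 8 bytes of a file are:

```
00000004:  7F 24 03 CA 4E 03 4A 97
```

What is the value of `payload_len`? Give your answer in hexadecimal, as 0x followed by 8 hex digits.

`payload_len` is the first field, at byte offset 0, occupying 4 bytes.
Bytes at offsets 0..3: 7F 24 03 CA.
Little-endian: lowest address holds the least-significant byte.
Reassemble most-significant byte first: CA 03 24 7F → 0xCA03247F.

0xCA03247F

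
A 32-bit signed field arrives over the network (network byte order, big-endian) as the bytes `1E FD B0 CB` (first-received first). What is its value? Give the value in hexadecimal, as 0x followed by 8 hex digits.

In big-endian order the high byte comes first in memory.
The bytes are already most-significant first: 0x1EFDB0CB.

0x1EFDB0CB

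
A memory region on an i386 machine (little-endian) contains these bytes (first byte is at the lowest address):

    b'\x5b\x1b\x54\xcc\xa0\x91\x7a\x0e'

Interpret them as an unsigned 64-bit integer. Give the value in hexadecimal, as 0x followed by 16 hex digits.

In little-endian order the low byte comes first in memory.
Reassemble most-significant byte first: 0E 7A 91 A0 CC 54 1B 5B → 0x0E7A91A0CC541B5B.

0x0E7A91A0CC541B5B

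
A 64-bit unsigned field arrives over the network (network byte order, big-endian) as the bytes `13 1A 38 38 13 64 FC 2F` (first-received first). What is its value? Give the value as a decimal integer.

1376474449609817135

Big-endian stores the most-significant byte at the lowest address.
The bytes are already most-significant first: 0x131A38381364FC2F.
0x131A38381364FC2F = 1376474449609817135.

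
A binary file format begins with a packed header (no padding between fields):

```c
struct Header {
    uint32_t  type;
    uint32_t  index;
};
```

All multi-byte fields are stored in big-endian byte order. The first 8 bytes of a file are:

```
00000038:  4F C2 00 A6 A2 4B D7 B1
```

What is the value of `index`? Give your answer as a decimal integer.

`index` follows `type` (4 bytes), so it starts at byte offset 4 and occupies 4 bytes.
Bytes at offsets 4..7: A2 4B D7 B1.
Big-endian stores the most-significant byte at the lowest address.
The bytes are already most-significant first: 0xA24BD7B1.
0xA24BD7B1 = 2722879409.

2722879409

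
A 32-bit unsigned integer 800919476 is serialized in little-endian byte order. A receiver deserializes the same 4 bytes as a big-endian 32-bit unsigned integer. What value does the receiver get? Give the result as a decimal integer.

3020930351

800919476 in 32-bit hexadecimal is 0x2FBD0FB4.
Stored little-endian, the bytes at ascending addresses are B4 0F BD 2F.
Read back as big-endian, the last byte is least significant, giving 0xB40FBD2F.
0xB40FBD2F = 3020930351.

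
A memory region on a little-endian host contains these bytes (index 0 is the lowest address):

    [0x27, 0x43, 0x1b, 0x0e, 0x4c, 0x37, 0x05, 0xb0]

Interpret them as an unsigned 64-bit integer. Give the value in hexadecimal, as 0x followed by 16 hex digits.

0xB005374C0E1B4327

In little-endian order the low byte comes first in memory.
Reassemble most-significant byte first: B0 05 37 4C 0E 1B 43 27 → 0xB005374C0E1B4327.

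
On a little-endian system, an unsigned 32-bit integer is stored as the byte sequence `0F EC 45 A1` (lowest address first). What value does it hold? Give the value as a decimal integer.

In little-endian order the low byte comes first in memory.
Reassemble most-significant byte first: A1 45 EC 0F → 0xA145EC0F.
0xA145EC0F = 2705714191.

2705714191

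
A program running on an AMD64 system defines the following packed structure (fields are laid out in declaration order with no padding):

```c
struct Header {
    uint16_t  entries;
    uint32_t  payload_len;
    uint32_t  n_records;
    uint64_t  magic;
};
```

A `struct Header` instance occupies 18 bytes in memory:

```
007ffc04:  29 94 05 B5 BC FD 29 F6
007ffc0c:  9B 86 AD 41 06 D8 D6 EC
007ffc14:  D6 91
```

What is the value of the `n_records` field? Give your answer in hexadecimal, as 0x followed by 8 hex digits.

0x869BF629

`n_records` follows `entries` (2 B), `payload_len` (4 B), so it starts at offset 2 + 4 = 6 and occupies 4 bytes.
Bytes at offsets 6..9: 29 F6 9B 86.
In little-endian order the low byte comes first in memory.
Reassemble most-significant byte first: 86 9B F6 29 → 0x869BF629.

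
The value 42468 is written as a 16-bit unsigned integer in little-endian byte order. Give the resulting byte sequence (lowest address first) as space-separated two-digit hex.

42468 in hexadecimal, padded to 16 bits, is 0xA5E4.
Split into bytes (most-significant first): A5 E4.
In little-endian order the low byte comes first in memory.
So at ascending addresses the bytes are E4 A5.

E4 A5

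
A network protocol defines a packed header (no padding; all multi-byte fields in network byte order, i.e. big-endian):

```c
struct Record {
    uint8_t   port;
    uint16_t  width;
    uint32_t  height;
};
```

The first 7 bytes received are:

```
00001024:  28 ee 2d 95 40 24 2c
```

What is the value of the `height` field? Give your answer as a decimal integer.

2504008748

`height` follows `port` (1 B), `width` (2 B), so it starts at offset 1 + 2 = 3 and occupies 4 bytes.
Bytes at offsets 3..6: 95 40 24 2C.
In big-endian order the high byte comes first in memory.
The bytes are already most-significant first: 0x9540242C.
0x9540242C = 2504008748.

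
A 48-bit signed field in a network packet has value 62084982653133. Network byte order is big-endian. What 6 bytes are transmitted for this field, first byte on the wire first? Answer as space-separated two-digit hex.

62084982653133 in hexadecimal, padded to 48 bits, is 0x3877495640CD.
Split into bytes (most-significant first): 38 77 49 56 40 CD.
Big-endian stores the most-significant byte at the lowest address.
So the memory order matches the most-significant-first order: 38 77 49 56 40 CD.

38 77 49 56 40 CD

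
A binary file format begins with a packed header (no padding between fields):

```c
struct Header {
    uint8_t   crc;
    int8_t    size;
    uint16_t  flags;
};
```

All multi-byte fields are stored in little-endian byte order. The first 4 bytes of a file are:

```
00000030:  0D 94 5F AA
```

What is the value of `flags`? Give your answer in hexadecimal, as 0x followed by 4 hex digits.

0xAA5F

`flags` follows `crc` (1 B), `size` (1 B), so it starts at offset 1 + 1 = 2 and occupies 2 bytes.
Bytes at offsets 2..3: 5F AA.
In little-endian order the low byte comes first in memory.
Reassemble most-significant byte first: AA 5F → 0xAA5F.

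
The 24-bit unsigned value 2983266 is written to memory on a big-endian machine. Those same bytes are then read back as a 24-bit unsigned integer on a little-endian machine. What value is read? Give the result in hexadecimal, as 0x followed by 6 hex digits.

0x62852D

2983266 in 24-bit hexadecimal is 0x2D8562.
Stored big-endian, the bytes at ascending addresses are 2D 85 62.
Read back as little-endian, the first byte is least significant, giving 0x62852D.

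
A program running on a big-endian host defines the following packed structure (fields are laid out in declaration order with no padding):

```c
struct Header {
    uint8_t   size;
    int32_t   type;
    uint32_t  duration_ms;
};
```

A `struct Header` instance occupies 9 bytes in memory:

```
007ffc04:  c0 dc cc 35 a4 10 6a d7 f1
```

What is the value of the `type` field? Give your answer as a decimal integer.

-590596700

`type` follows `size` (1 byte), so it starts at byte offset 1 and occupies 4 bytes.
Bytes at offsets 1..4: DC CC 35 A4.
Big-endian: lowest address holds the most-significant byte.
The bytes are already most-significant first: 0xDCCC35A4.
Top bit is set, so as a signed 32-bit value this is 0xDCCC35A4 − 2^32 = -590596700.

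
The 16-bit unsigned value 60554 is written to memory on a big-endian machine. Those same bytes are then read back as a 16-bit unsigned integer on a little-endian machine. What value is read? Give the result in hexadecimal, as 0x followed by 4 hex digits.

0x8AEC

60554 in 16-bit hexadecimal is 0xEC8A.
Stored big-endian, the bytes at ascending addresses are EC 8A.
Read back as little-endian, the first byte is least significant, giving 0x8AEC.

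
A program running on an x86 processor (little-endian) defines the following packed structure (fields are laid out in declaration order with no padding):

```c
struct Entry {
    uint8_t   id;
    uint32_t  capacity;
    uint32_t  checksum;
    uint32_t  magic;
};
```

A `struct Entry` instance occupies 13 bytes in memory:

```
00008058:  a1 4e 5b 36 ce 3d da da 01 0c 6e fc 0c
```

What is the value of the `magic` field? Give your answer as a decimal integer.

`magic` follows `id` (1 B), `capacity` (4 B), `checksum` (4 B), so it starts at offset 1 + 4 + 4 = 9 and occupies 4 bytes.
Bytes at offsets 9..12: 0C 6E FC 0C.
In little-endian order the low byte comes first in memory.
Reassemble most-significant byte first: 0C FC 6E 0C → 0x0CFC6E0C.
0x0CFC6E0C = 217869836.

217869836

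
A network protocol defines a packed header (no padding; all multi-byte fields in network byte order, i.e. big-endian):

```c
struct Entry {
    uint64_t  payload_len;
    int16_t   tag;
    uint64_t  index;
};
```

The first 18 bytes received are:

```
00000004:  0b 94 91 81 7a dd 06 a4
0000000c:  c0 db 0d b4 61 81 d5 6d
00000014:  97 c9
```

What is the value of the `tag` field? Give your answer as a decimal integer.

`tag` follows `payload_len` (8 bytes), so it starts at byte offset 8 and occupies 2 bytes.
Bytes at offsets 8..9: C0 DB.
In big-endian order the high byte comes first in memory.
The bytes are already most-significant first: 0xC0DB.
Top bit is set, so as a signed 16-bit value this is 0xC0DB − 2^16 = -16165.

-16165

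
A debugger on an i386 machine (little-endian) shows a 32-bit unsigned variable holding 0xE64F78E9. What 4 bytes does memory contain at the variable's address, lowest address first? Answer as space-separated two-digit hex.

Split into bytes (most-significant first): E6 4F 78 E9.
Little-endian: lowest address holds the least-significant byte.
So at ascending addresses the bytes are E9 78 4F E6.

E9 78 4F E6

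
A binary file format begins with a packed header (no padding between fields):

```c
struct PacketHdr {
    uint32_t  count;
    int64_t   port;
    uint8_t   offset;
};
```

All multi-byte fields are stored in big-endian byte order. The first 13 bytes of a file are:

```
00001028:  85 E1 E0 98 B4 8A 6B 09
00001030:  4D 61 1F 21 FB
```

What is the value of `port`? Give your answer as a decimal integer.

`port` follows `count` (4 bytes), so it starts at byte offset 4 and occupies 8 bytes.
Bytes at offsets 4..11: B4 8A 6B 09 4D 61 1F 21.
Big-endian stores the most-significant byte at the lowest address.
The bytes are already most-significant first: 0xB48A6B094D611F21.
Top bit is set, so as a signed 64-bit value this is 0xB48A6B094D611F21 − 2^64 = -5437415912399364319.

-5437415912399364319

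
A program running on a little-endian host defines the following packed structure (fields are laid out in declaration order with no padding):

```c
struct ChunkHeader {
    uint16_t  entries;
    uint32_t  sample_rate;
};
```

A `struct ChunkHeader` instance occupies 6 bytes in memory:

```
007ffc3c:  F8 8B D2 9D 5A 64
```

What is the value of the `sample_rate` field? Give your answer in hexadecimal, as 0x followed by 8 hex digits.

`sample_rate` follows `entries` (2 bytes), so it starts at byte offset 2 and occupies 4 bytes.
Bytes at offsets 2..5: D2 9D 5A 64.
In little-endian order the low byte comes first in memory.
Reassemble most-significant byte first: 64 5A 9D D2 → 0x645A9DD2.

0x645A9DD2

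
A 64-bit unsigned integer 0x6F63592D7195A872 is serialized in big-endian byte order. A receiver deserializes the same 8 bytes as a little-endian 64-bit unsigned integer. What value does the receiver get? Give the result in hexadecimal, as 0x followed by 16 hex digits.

0x72A895712D59636F

Stored big-endian, the bytes at ascending addresses are 6F 63 59 2D 71 95 A8 72.
Read back as little-endian, the first byte is least significant, giving 0x72A895712D59636F.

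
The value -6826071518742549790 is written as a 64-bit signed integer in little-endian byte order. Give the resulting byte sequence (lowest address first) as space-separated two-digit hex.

Two's complement of -6826071518742549790 in 64 bits: 6826071518742549790 = 0x5EBB13E1560F951E; invert → 0xA144EC1EA9F06AE1; add 1 → 0xA144EC1EA9F06AE2.
Split into bytes (most-significant first): A1 44 EC 1E A9 F0 6A E2.
Little-endian stores the least-significant byte at the lowest address.
So at ascending addresses the bytes are E2 6A F0 A9 1E EC 44 A1.

E2 6A F0 A9 1E EC 44 A1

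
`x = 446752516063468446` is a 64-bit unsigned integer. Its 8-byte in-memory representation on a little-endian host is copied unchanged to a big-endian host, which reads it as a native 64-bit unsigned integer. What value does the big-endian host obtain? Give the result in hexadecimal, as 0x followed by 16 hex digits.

446752516063468446 in 64-bit hexadecimal is 0x06332F0BDE799B9E.
Stored little-endian, the bytes at ascending addresses are 9E 9B 79 DE 0B 2F 33 06.
Read back as big-endian, the last byte is least significant, giving 0x9E9B79DE0B2F3306.

0x9E9B79DE0B2F3306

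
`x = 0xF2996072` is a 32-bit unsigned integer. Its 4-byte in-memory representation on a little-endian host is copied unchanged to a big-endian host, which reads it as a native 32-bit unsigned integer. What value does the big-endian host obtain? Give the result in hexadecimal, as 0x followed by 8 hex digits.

Stored little-endian, the bytes at ascending addresses are 72 60 99 F2.
Read back as big-endian, the last byte is least significant, giving 0x726099F2.

0x726099F2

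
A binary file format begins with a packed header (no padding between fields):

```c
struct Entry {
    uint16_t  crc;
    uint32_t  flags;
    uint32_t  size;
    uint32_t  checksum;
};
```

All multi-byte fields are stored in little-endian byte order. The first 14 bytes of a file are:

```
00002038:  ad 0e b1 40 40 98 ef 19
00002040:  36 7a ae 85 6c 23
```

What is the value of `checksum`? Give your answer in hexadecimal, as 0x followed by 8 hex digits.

`checksum` follows `crc` (2 B), `flags` (4 B), `size` (4 B), so it starts at offset 2 + 4 + 4 = 10 and occupies 4 bytes.
Bytes at offsets 10..13: AE 85 6C 23.
In little-endian order the low byte comes first in memory.
Reassemble most-significant byte first: 23 6C 85 AE → 0x236C85AE.

0x236C85AE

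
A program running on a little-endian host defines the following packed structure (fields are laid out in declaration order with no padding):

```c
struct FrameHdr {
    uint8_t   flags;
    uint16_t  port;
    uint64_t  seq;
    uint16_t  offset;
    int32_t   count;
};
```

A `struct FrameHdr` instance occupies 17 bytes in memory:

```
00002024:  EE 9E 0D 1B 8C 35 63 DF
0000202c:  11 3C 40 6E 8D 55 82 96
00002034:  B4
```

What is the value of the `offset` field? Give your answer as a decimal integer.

36206

`offset` follows `flags` (1 B), `port` (2 B), `seq` (8 B), so it starts at offset 1 + 2 + 8 = 11 and occupies 2 bytes.
Bytes at offsets 11..12: 6E 8D.
In little-endian order the low byte comes first in memory.
Reassemble most-significant byte first: 8D 6E → 0x8D6E.
0x8D6E = 36206.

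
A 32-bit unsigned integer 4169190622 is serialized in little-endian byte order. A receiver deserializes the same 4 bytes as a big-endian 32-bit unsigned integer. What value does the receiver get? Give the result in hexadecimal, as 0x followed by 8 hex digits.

0xDECC80F8

4169190622 in 32-bit hexadecimal is 0xF880CCDE.
Stored little-endian, the bytes at ascending addresses are DE CC 80 F8.
Read back as big-endian, the last byte is least significant, giving 0xDECC80F8.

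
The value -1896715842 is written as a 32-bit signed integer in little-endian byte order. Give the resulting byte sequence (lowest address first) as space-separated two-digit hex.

BE 69 F2 8E

Two's complement of -1896715842 in 32 bits: 1896715842 = 0x710D9642; invert → 0x8EF269BD; add 1 → 0x8EF269BE.
Split into bytes (most-significant first): 8E F2 69 BE.
Little-endian stores the least-significant byte at the lowest address.
So at ascending addresses the bytes are BE 69 F2 8E.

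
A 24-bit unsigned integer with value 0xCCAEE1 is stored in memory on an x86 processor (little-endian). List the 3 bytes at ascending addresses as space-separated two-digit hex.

Split into bytes (most-significant first): CC AE E1.
In little-endian order the low byte comes first in memory.
So at ascending addresses the bytes are E1 AE CC.

E1 AE CC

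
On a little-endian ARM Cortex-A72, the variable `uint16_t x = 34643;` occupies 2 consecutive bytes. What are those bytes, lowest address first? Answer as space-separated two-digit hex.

53 87

34643 in hexadecimal, padded to 16 bits, is 0x8753.
Split into bytes (most-significant first): 87 53.
Little-endian stores the least-significant byte at the lowest address.
So at ascending addresses the bytes are 53 87.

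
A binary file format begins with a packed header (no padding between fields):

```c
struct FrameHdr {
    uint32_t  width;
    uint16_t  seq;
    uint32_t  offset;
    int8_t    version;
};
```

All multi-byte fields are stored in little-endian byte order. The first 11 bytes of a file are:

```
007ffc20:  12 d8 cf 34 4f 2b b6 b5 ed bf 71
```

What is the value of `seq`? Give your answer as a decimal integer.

11087

`seq` follows `width` (4 bytes), so it starts at byte offset 4 and occupies 2 bytes.
Bytes at offsets 4..5: 4F 2B.
In little-endian order the low byte comes first in memory.
Reassemble most-significant byte first: 2B 4F → 0x2B4F.
0x2B4F = 11087.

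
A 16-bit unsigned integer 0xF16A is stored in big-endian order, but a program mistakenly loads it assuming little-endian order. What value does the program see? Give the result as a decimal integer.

27377

Stored big-endian, the bytes at ascending addresses are F1 6A.
Read back as little-endian, the first byte is least significant, giving 0x6AF1.
0x6AF1 = 27377.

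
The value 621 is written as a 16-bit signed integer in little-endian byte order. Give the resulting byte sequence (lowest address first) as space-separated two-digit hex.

6D 02

621 in hexadecimal, padded to 16 bits, is 0x026D.
Split into bytes (most-significant first): 02 6D.
Little-endian stores the least-significant byte at the lowest address.
So at ascending addresses the bytes are 6D 02.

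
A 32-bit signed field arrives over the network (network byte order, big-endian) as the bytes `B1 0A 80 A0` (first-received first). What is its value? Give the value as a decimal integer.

Big-endian stores the most-significant byte at the lowest address.
The bytes are already most-significant first: 0xB10A80A0.
Top bit is set, so as a signed 32-bit value this is 0xB10A80A0 − 2^32 = -1324711776.

-1324711776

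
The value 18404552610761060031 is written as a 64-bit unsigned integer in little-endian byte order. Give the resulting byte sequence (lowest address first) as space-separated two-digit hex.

BF AE 66 86 16 1B 6A FF

18404552610761060031 in hexadecimal, padded to 64 bits, is 0xFF6A1B168666AEBF.
Split into bytes (most-significant first): FF 6A 1B 16 86 66 AE BF.
Little-endian stores the least-significant byte at the lowest address.
So at ascending addresses the bytes are BF AE 66 86 16 1B 6A FF.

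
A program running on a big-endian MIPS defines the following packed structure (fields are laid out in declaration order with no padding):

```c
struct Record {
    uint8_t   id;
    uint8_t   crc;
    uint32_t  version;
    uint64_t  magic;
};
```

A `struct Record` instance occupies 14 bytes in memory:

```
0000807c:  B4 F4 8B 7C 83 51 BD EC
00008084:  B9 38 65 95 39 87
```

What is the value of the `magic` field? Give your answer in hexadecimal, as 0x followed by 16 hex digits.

0xBDECB93865953987

`magic` follows `id` (1 B), `crc` (1 B), `version` (4 B), so it starts at offset 1 + 1 + 4 = 6 and occupies 8 bytes.
Bytes at offsets 6..13: BD EC B9 38 65 95 39 87.
In big-endian order the high byte comes first in memory.
The bytes are already most-significant first: 0xBDECB93865953987.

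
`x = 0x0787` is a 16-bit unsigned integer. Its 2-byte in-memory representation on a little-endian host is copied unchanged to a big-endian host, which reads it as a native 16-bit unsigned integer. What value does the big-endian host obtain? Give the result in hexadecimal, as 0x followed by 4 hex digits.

0x8707

Stored little-endian, the bytes at ascending addresses are 87 07.
Read back as big-endian, the last byte is least significant, giving 0x8707.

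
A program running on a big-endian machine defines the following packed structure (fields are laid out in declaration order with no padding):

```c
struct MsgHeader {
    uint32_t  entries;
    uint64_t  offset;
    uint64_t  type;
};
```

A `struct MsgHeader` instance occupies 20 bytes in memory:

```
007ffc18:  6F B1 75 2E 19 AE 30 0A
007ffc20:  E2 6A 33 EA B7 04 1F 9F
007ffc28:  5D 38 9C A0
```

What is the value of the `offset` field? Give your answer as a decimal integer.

`offset` follows `entries` (4 bytes), so it starts at byte offset 4 and occupies 8 bytes.
Bytes at offsets 4..11: 19 AE 30 0A E2 6A 33 EA.
In big-endian order the high byte comes first in memory.
The bytes are already most-significant first: 0x19AE300AE26A33EA.
0x19AE300AE26A33EA = 1850469320202269674.

1850469320202269674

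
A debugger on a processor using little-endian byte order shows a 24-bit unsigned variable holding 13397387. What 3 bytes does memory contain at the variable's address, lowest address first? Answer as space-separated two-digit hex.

13397387 in hexadecimal, padded to 24 bits, is 0xCC6D8B.
Split into bytes (most-significant first): CC 6D 8B.
Little-endian stores the least-significant byte at the lowest address.
So at ascending addresses the bytes are 8B 6D CC.

8B 6D CC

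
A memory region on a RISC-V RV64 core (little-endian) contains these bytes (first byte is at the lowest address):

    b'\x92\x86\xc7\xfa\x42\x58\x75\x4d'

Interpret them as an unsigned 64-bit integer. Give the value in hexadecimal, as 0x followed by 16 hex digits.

Little-endian stores the least-significant byte at the lowest address.
Reassemble most-significant byte first: 4D 75 58 42 FA C7 86 92 → 0x4D755842FAC78692.

0x4D755842FAC78692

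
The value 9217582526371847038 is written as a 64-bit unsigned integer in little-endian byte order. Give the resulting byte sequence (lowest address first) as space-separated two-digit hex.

9217582526371847038 in hexadecimal, padded to 64 bits, is 0x7FEB6E788C3DDB7E.
Split into bytes (most-significant first): 7F EB 6E 78 8C 3D DB 7E.
In little-endian order the low byte comes first in memory.
So at ascending addresses the bytes are 7E DB 3D 8C 78 6E EB 7F.

7E DB 3D 8C 78 6E EB 7F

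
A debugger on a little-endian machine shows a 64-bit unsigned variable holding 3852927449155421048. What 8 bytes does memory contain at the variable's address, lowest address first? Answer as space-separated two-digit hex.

3852927449155421048 in hexadecimal, padded to 64 bits, is 0x35785919F042C378.
Split into bytes (most-significant first): 35 78 59 19 F0 42 C3 78.
Little-endian: lowest address holds the least-significant byte.
So at ascending addresses the bytes are 78 C3 42 F0 19 59 78 35.

78 C3 42 F0 19 59 78 35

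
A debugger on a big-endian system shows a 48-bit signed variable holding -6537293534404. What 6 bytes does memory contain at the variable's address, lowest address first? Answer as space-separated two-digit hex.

FA 0D EA F0 EB 3C

Two's complement of -6537293534404 in 48 bits: 6537293534404 = 0x05F2150F14C4; invert → 0xFA0DEAF0EB3B; add 1 → 0xFA0DEAF0EB3C.
Split into bytes (most-significant first): FA 0D EA F0 EB 3C.
Big-endian stores the most-significant byte at the lowest address.
So the memory order matches the most-significant-first order: FA 0D EA F0 EB 3C.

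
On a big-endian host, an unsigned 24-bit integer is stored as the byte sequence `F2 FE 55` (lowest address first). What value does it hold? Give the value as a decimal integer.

Big-endian: lowest address holds the most-significant byte.
The bytes are already most-significant first: 0xF2FE55.
0xF2FE55 = 15924821.

15924821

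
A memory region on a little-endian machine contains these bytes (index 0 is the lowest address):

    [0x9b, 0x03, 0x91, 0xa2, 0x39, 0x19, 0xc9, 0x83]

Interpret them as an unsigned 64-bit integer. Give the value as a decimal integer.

9496149024618644379

In little-endian order the low byte comes first in memory.
Reassemble most-significant byte first: 83 C9 19 39 A2 91 03 9B → 0x83C91939A291039B.
0x83C91939A291039B = 9496149024618644379.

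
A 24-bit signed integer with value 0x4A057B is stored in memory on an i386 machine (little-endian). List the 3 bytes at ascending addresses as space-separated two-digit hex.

Split into bytes (most-significant first): 4A 05 7B.
Little-endian stores the least-significant byte at the lowest address.
So at ascending addresses the bytes are 7B 05 4A.

7B 05 4A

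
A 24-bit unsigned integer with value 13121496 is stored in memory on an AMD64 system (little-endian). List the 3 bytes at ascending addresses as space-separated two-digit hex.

D8 37 C8

13121496 in hexadecimal, padded to 24 bits, is 0xC837D8.
Split into bytes (most-significant first): C8 37 D8.
Little-endian stores the least-significant byte at the lowest address.
So at ascending addresses the bytes are D8 37 C8.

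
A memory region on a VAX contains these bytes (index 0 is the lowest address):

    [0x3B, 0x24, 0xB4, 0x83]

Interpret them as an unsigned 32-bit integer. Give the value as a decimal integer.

2209621051

Little-endian stores the least-significant byte at the lowest address.
Reassemble most-significant byte first: 83 B4 24 3B → 0x83B4243B.
0x83B4243B = 2209621051.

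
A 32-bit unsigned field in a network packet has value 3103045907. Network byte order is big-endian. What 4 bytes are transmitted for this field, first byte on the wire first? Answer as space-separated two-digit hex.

3103045907 in hexadecimal, padded to 32 bits, is 0xB8F4B913.
Split into bytes (most-significant first): B8 F4 B9 13.
Big-endian stores the most-significant byte at the lowest address.
So the memory order matches the most-significant-first order: B8 F4 B9 13.

B8 F4 B9 13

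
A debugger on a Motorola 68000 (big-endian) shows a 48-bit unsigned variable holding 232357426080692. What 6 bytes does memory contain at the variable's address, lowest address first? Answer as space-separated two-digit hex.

232357426080692 in hexadecimal, padded to 48 bits, is 0xD353EDD7ABB4.
Split into bytes (most-significant first): D3 53 ED D7 AB B4.
In big-endian order the high byte comes first in memory.
So the memory order matches the most-significant-first order: D3 53 ED D7 AB B4.

D3 53 ED D7 AB B4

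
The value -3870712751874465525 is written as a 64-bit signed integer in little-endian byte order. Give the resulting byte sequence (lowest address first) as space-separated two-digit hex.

0B A1 F2 94 42 77 48 CA

Two's complement of -3870712751874465525 in 64 bits: 3870712751874465525 = 0x35B788BD6B0D5EF5; invert → 0xCA48774294F2A10A; add 1 → 0xCA48774294F2A10B.
Split into bytes (most-significant first): CA 48 77 42 94 F2 A1 0B.
Little-endian: lowest address holds the least-significant byte.
So at ascending addresses the bytes are 0B A1 F2 94 42 77 48 CA.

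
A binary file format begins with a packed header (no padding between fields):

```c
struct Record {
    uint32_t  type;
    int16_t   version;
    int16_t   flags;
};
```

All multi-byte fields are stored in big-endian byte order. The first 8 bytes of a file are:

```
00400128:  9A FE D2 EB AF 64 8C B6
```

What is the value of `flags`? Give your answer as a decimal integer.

-29514

`flags` follows `type` (4 B), `version` (2 B), so it starts at offset 4 + 2 = 6 and occupies 2 bytes.
Bytes at offsets 6..7: 8C B6.
In big-endian order the high byte comes first in memory.
The bytes are already most-significant first: 0x8CB6.
Top bit is set, so as a signed 16-bit value this is 0x8CB6 − 2^16 = -29514.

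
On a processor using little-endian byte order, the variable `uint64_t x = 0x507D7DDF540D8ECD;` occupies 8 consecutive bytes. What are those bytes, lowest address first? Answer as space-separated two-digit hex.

CD 8E 0D 54 DF 7D 7D 50

Split into bytes (most-significant first): 50 7D 7D DF 54 0D 8E CD.
Little-endian: lowest address holds the least-significant byte.
So at ascending addresses the bytes are CD 8E 0D 54 DF 7D 7D 50.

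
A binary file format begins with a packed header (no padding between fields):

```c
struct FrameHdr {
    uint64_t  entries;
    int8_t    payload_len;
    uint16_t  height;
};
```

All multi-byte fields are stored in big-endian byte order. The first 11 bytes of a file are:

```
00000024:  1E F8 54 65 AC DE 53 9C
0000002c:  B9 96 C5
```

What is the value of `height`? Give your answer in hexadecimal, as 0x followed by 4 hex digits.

0x96C5

`height` follows `entries` (8 B), `payload_len` (1 B), so it starts at offset 8 + 1 = 9 and occupies 2 bytes.
Bytes at offsets 9..10: 96 C5.
Big-endian: lowest address holds the most-significant byte.
The bytes are already most-significant first: 0x96C5.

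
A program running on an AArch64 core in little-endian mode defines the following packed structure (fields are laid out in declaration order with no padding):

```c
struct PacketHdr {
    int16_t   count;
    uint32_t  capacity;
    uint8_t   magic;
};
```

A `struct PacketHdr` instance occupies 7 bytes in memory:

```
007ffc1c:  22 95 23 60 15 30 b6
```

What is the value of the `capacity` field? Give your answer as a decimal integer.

`capacity` follows `count` (2 bytes), so it starts at byte offset 2 and occupies 4 bytes.
Bytes at offsets 2..5: 23 60 15 30.
Little-endian stores the least-significant byte at the lowest address.
Reassemble most-significant byte first: 30 15 60 23 → 0x30156023.
0x30156023 = 806707235.

806707235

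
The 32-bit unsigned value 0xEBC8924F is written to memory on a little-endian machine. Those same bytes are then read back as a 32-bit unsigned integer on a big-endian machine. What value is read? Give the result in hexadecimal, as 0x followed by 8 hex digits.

0x4F92C8EB

Stored little-endian, the bytes at ascending addresses are 4F 92 C8 EB.
Read back as big-endian, the last byte is least significant, giving 0x4F92C8EB.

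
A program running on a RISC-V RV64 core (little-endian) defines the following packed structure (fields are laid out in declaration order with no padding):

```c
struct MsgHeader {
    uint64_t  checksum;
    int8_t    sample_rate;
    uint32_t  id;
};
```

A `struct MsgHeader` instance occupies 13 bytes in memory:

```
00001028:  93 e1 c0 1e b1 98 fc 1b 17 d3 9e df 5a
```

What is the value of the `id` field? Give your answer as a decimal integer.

`id` follows `checksum` (8 B), `sample_rate` (1 B), so it starts at offset 8 + 1 = 9 and occupies 4 bytes.
Bytes at offsets 9..12: D3 9E DF 5A.
Little-endian stores the least-significant byte at the lowest address.
Reassemble most-significant byte first: 5A DF 9E D3 → 0x5ADF9ED3.
0x5ADF9ED3 = 1524604627.

1524604627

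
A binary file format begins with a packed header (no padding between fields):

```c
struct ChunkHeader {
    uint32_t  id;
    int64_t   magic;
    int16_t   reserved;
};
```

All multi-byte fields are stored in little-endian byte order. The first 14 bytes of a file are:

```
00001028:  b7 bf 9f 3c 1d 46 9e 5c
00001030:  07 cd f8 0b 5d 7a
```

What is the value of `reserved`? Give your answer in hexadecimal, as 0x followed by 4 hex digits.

`reserved` follows `id` (4 B), `magic` (8 B), so it starts at offset 4 + 8 = 12 and occupies 2 bytes.
Bytes at offsets 12..13: 5D 7A.
Little-endian stores the least-significant byte at the lowest address.
Reassemble most-significant byte first: 7A 5D → 0x7A5D.

0x7A5D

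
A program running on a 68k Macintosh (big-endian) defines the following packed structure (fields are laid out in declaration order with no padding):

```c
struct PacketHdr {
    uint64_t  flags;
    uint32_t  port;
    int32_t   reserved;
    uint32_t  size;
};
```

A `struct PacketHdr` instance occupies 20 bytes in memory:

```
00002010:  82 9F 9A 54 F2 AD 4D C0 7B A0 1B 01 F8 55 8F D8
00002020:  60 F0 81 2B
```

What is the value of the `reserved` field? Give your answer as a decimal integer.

-128610344

`reserved` follows `flags` (8 B), `port` (4 B), so it starts at offset 8 + 4 = 12 and occupies 4 bytes.
Bytes at offsets 12..15: F8 55 8F D8.
Big-endian: lowest address holds the most-significant byte.
The bytes are already most-significant first: 0xF8558FD8.
Top bit is set, so as a signed 32-bit value this is 0xF8558FD8 − 2^32 = -128610344.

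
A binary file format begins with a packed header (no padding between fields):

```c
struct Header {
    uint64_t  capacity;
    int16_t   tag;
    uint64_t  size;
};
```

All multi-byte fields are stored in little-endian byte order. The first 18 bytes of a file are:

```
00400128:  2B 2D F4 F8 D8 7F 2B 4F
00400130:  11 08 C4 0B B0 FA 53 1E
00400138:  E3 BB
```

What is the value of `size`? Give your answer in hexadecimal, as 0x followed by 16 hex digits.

0xBBE31E53FAB00BC4

`size` follows `capacity` (8 B), `tag` (2 B), so it starts at offset 8 + 2 = 10 and occupies 8 bytes.
Bytes at offsets 10..17: C4 0B B0 FA 53 1E E3 BB.
In little-endian order the low byte comes first in memory.
Reassemble most-significant byte first: BB E3 1E 53 FA B0 0B C4 → 0xBBE31E53FAB00BC4.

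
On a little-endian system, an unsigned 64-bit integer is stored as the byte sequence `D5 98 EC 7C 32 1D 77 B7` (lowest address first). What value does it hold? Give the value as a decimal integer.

13220067333850831061

Little-endian: lowest address holds the least-significant byte.
Reassemble most-significant byte first: B7 77 1D 32 7C EC 98 D5 → 0xB7771D327CEC98D5.
0xB7771D327CEC98D5 = 13220067333850831061.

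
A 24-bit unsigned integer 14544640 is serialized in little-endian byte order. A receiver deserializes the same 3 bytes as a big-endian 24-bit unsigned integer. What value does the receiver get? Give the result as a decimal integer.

61405

14544640 in 24-bit hexadecimal is 0xDDEF00.
Stored little-endian, the bytes at ascending addresses are 00 EF DD.
Read back as big-endian, the last byte is least significant, giving 0x00EFDD.
0x00EFDD = 61405.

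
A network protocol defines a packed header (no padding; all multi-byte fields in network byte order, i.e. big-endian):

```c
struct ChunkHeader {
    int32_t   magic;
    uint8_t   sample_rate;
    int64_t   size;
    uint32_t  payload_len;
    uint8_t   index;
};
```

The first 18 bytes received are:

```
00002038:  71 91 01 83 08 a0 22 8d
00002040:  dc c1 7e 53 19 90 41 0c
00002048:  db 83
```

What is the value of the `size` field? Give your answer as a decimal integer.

`size` follows `magic` (4 B), `sample_rate` (1 B), so it starts at offset 4 + 1 = 5 and occupies 8 bytes.
Bytes at offsets 5..12: A0 22 8D DC C1 7E 53 19.
In big-endian order the high byte comes first in memory.
The bytes are already most-significant first: 0xA0228DDCC17E5319.
Top bit is set, so as a signed 64-bit value this is 0xA0228DDCC17E5319 − 2^64 = -6907802899154316519.

-6907802899154316519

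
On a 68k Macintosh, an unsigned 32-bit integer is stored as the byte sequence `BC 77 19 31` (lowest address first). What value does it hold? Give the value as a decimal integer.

Big-endian stores the most-significant byte at the lowest address.
The bytes are already most-significant first: 0xBC771931.
0xBC771931 = 3161921841.

3161921841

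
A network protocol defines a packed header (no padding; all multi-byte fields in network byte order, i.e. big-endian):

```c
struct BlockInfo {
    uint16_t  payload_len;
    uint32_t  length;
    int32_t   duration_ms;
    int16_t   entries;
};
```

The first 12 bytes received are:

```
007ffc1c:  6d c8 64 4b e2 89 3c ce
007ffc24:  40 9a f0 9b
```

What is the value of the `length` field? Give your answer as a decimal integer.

`length` follows `payload_len` (2 bytes), so it starts at byte offset 2 and occupies 4 bytes.
Bytes at offsets 2..5: 64 4B E2 89.
In big-endian order the high byte comes first in memory.
The bytes are already most-significant first: 0x644BE289.
0x644BE289 = 1682694793.

1682694793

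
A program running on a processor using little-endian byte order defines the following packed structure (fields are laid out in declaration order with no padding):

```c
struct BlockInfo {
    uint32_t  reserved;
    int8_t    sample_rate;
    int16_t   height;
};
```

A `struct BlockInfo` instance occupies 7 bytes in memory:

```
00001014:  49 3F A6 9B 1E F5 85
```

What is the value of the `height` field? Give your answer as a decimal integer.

`height` follows `reserved` (4 B), `sample_rate` (1 B), so it starts at offset 4 + 1 = 5 and occupies 2 bytes.
Bytes at offsets 5..6: F5 85.
In little-endian order the low byte comes first in memory.
Reassemble most-significant byte first: 85 F5 → 0x85F5.
Top bit is set, so as a signed 16-bit value this is 0x85F5 − 2^16 = -31243.

-31243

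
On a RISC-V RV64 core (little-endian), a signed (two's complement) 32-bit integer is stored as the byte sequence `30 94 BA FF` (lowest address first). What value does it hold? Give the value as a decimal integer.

-4549584

In little-endian order the low byte comes first in memory.
Reassemble most-significant byte first: FF BA 94 30 → 0xFFBA9430.
Top bit is set, so as a signed 32-bit value this is 0xFFBA9430 − 2^32 = -4549584.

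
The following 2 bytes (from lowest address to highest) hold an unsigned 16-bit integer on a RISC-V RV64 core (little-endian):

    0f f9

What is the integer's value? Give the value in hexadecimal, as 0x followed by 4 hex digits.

0xF90F

Little-endian stores the least-significant byte at the lowest address.
Reassemble most-significant byte first: F9 0F → 0xF90F.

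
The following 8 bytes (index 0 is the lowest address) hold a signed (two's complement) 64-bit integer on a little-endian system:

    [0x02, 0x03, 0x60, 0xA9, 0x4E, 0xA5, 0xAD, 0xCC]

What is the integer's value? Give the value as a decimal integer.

Little-endian: lowest address holds the least-significant byte.
Reassemble most-significant byte first: CC AD A5 4E A9 60 03 02 → 0xCCADA54EA9600302.
Top bit is set, so as a signed 64-bit value this is 0xCCADA54EA9600302 − 2^64 = -3698117961733635326.

-3698117961733635326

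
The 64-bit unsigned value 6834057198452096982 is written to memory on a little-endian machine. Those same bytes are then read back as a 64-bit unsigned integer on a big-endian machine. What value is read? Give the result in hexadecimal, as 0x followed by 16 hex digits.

0xD63F7048D072D75E

6834057198452096982 in 64-bit hexadecimal is 0x5ED772D048703FD6.
Stored little-endian, the bytes at ascending addresses are D6 3F 70 48 D0 72 D7 5E.
Read back as big-endian, the last byte is least significant, giving 0xD63F7048D072D75E.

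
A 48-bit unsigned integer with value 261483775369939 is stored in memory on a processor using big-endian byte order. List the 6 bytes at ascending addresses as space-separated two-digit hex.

ED D1 6F 8B A2 D3

261483775369939 in hexadecimal, padded to 48 bits, is 0xEDD16F8BA2D3.
Split into bytes (most-significant first): ED D1 6F 8B A2 D3.
In big-endian order the high byte comes first in memory.
So the memory order matches the most-significant-first order: ED D1 6F 8B A2 D3.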